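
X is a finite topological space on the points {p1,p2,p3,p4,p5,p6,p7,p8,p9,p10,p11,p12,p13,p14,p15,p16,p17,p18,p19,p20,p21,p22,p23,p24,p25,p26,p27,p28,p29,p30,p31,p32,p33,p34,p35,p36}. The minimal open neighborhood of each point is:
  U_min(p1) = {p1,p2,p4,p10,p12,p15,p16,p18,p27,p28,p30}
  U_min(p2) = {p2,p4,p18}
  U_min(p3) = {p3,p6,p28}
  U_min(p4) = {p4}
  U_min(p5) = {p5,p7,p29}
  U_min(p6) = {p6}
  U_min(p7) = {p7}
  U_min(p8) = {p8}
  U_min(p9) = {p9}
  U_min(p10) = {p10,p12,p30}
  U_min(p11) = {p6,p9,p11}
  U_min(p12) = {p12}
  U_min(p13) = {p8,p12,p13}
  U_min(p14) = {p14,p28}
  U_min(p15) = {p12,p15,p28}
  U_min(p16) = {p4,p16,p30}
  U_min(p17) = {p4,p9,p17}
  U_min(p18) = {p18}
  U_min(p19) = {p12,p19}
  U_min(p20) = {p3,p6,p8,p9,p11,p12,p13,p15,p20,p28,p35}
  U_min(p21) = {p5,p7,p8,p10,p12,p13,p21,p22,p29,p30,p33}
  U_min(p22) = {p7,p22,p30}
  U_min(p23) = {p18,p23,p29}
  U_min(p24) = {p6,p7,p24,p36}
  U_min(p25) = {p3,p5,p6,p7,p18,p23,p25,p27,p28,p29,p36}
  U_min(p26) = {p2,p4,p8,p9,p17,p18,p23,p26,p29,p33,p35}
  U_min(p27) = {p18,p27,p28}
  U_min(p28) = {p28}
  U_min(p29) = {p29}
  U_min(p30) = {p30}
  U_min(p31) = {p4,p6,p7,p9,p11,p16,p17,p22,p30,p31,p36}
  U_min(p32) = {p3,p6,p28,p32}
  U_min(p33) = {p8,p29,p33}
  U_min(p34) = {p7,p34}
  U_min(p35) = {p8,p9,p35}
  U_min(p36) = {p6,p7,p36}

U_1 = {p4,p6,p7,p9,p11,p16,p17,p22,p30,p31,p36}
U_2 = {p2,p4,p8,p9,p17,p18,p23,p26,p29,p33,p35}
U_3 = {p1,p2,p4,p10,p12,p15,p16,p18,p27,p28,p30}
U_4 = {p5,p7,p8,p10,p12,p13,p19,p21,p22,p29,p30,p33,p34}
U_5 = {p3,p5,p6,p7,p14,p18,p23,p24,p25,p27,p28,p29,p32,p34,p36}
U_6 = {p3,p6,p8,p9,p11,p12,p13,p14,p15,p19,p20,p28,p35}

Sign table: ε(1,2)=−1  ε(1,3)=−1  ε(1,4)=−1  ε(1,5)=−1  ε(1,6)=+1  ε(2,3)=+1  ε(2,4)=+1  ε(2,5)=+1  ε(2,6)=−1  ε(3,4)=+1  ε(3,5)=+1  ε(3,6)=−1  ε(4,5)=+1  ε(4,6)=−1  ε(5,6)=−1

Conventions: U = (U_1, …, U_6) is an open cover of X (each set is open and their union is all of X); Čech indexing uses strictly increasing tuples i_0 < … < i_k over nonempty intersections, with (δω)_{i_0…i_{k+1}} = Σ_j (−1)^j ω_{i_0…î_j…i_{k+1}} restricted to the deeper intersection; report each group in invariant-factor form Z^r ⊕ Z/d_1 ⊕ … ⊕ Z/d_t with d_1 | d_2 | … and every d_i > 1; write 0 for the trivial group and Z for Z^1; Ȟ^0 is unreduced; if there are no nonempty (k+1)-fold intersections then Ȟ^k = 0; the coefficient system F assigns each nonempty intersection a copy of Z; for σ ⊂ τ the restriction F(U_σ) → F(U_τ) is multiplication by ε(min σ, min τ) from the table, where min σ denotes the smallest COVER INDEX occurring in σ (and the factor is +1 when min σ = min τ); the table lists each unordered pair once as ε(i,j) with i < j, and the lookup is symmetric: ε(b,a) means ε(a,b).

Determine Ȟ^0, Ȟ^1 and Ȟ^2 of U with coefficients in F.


nonempty overlaps:
  U12={p4,p9,p17} U13={p4,p16,p30} U14={p7,p22,p30} U15={p6,p7,p36} U16={p6,p9,p11} U23={p2,p4,p18} U24={p8,p29,p33} U25={p18,p23,p29} U26={p8,p9,p35} U34={p10,p12,p30} U35={p18,p27,p28} U36={p12,p15,p28} U45={p5,p7,p29,p34} U46={p8,p12,p13,p19} U56={p3,p6,p14,p28}
  U123={p4} U126={p9} U134={p30} U145={p7} U156={p6} U235={p18} U245={p29} U246={p8} U346={p12} U356={p28}
C dims 6,15,10; δ0: rk 5, SNF 1^5; δ1: rk 10, SNF 1^9·2
degree 0: 6−5−0 = 1 → Ȟ^0 ≅ Z
degree 1: 15−10−5 = 0 → Ȟ^1 ≅ 0
degree 2: 10−0−10 = 0 plus torsion [2] → Ȟ^2 ≅ Z/2

Ȟ^0 ≅ Z, Ȟ^1 ≅ 0, Ȟ^2 ≅ Z/2


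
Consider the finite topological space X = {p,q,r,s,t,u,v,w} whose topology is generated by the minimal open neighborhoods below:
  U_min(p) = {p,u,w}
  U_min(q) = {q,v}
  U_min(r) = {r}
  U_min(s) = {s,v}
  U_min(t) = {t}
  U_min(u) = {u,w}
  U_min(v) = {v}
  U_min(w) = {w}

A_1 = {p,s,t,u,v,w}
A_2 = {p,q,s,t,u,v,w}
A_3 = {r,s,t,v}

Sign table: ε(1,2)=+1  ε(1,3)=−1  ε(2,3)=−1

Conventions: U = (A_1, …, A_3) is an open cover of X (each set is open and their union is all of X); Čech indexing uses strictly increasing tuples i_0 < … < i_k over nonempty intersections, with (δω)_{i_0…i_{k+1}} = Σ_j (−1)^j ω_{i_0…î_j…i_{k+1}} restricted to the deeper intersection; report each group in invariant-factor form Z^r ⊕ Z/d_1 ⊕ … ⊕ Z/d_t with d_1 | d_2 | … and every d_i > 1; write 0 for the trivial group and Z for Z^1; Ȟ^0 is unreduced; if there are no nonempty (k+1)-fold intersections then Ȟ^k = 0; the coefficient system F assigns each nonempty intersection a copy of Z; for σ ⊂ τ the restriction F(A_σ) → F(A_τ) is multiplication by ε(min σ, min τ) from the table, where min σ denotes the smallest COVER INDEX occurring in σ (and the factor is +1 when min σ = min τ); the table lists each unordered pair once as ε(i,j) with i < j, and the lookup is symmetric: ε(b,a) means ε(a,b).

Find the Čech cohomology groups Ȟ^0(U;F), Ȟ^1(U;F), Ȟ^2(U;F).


cover nerve:
  A12={p,s,t,u,v,w} A13={s,t,v} A23={s,t,v}
  A123={s,t,v}
C dims 3,3,1; δ0: rk 2, SNF 1^2; δ1: rk 1, SNF 1^1
Ȟ^0: (3−2)−0=1 ⇒ Z
Ȟ^1: (3−1)−2=0 ⇒ 0
Ȟ^2: (1−0)−1=0 ⇒ 0

Ȟ^0 = Z,  Ȟ^1 = 0,  Ȟ^2 = 0


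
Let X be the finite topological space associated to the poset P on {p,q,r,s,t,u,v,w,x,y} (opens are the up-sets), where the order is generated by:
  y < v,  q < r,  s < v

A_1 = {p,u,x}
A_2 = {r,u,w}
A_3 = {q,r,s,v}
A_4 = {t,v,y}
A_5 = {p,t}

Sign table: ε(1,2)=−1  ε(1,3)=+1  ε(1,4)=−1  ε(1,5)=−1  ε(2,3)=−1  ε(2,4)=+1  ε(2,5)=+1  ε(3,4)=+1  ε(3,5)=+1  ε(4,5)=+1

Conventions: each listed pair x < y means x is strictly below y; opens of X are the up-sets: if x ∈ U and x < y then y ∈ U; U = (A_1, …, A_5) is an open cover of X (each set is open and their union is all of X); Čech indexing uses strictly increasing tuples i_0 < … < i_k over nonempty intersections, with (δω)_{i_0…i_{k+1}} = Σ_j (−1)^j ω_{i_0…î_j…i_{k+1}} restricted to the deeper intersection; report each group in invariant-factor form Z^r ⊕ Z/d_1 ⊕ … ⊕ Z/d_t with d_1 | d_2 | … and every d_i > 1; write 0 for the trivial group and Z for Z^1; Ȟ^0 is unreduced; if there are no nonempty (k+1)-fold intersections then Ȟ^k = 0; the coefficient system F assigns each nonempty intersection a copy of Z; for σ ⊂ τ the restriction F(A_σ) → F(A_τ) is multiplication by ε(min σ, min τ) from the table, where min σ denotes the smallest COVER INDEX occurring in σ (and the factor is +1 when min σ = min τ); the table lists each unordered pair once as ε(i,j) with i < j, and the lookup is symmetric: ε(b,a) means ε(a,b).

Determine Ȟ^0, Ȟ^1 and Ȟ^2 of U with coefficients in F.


Ȟ^0(U;F) ≅ 0, Ȟ^1(U;F) ≅ Z/2 and Ȟ^2(U;F) ≅ 0

nonempty intersections:
  A12={u} A15={p} A23={r} A34={v} A45={t}
C dims 5,5; δ0: rk 5, SNF 1^4·2
Ȟ^0: (5−5)−0=0 ⇒ 0
Ȟ^1: (5−0)−5=0 plus torsion [2] ⇒ Z/2
Ȟ^2: (0−0)−0=0 ⇒ 0


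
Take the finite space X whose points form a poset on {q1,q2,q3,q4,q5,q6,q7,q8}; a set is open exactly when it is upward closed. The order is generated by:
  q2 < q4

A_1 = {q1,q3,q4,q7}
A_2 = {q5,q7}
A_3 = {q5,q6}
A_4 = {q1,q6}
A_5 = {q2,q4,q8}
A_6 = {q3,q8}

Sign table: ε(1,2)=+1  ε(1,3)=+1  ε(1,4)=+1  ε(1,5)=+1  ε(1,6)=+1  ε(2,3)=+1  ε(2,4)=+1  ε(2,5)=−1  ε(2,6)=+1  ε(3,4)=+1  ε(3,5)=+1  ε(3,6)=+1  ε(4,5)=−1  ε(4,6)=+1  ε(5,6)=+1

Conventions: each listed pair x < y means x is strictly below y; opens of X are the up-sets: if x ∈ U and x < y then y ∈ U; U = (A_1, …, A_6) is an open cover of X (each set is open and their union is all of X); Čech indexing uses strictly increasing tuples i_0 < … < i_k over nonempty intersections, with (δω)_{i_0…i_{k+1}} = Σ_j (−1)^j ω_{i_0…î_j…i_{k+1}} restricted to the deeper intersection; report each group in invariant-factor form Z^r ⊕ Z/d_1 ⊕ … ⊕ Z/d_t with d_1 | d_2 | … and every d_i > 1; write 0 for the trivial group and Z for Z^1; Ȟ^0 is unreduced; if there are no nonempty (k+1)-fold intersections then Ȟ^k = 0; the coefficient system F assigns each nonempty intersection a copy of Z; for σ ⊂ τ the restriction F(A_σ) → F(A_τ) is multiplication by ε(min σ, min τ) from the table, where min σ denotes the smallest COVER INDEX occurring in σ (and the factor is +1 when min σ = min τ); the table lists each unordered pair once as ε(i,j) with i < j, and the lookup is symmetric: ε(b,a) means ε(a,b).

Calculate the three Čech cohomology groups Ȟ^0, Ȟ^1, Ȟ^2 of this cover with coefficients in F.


Ȟ^0 = Z, Ȟ^1 = Z^2, Ȟ^2 = 0

cover nerve:
  A12={q7} A14={q1} A15={q4} A16={q3} A23={q5} A34={q6} A56={q8}
C dims 6,7; δ0: rk 5, SNF 1^5
Ȟ^0: (6−5)−0=1 ⇒ Z
Ȟ^1: (7−0)−5=2 ⇒ Z^2
Ȟ^2: (0−0)−0=0 ⇒ 0


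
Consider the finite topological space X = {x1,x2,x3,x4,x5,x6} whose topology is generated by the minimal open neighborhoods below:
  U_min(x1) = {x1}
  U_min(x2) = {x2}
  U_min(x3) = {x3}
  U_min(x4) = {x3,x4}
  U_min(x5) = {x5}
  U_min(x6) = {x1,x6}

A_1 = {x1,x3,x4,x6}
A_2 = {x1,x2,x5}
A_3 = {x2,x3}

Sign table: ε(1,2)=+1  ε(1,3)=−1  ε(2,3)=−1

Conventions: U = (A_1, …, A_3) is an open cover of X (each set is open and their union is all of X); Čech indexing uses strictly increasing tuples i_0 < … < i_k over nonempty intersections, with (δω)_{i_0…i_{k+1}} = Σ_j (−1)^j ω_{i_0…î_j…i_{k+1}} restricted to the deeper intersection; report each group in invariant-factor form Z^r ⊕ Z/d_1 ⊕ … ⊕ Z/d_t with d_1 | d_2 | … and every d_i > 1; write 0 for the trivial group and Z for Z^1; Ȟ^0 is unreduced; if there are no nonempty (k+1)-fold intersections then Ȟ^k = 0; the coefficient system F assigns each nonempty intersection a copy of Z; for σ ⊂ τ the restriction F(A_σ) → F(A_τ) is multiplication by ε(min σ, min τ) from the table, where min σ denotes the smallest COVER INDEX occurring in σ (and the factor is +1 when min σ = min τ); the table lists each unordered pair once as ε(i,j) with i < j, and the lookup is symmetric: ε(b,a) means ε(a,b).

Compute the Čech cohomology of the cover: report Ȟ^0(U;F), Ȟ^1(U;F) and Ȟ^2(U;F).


Ȟ^0 = Z,  Ȟ^1 = Z,  Ȟ^2 = 0

cover nerve:
  A12={x1} A13={x3} A23={x2}
C dims 3,3; δ0: rk 2, SNF 1^2
Ȟ^0: (3−2)−0=1 ⇒ Z
Ȟ^1: (3−0)−2=1 ⇒ Z
Ȟ^2: (0−0)−0=0 ⇒ 0


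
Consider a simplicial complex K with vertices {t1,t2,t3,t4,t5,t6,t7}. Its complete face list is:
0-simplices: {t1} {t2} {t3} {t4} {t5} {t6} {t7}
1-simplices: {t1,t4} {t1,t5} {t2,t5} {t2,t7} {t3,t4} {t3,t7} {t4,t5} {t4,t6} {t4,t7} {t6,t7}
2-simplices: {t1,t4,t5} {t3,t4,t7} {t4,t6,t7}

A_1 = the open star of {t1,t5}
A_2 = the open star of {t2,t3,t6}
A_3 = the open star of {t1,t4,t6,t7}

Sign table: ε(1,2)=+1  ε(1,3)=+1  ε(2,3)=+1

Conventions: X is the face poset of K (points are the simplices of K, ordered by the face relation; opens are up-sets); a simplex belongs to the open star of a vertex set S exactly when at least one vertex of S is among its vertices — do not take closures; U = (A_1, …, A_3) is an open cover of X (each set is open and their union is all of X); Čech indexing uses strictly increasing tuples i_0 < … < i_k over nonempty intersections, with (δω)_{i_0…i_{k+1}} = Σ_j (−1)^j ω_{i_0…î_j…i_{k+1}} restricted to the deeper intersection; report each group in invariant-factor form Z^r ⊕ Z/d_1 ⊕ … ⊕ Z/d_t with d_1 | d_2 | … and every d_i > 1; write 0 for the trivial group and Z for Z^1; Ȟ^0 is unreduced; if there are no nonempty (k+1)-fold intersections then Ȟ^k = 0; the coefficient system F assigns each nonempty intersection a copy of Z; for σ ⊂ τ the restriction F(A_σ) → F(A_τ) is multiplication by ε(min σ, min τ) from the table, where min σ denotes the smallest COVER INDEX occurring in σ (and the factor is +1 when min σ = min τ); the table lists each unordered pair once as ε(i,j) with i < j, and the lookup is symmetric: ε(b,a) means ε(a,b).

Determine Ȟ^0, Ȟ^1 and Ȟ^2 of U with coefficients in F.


Ȟ^0 ≅ Z,  Ȟ^1 ≅ Z,  Ȟ^2 ≅ 0

cover nerve:
  A1={{t1},{t5},{t1,t4},{t1,t5},{t2,t5},{t4,t5},{t1,t4,t5}} A2={{t2},{t3},{t6},{t2,t5},{t2,t7},{t3,t4},{t3,t7},{t4,t6},{t6,t7},{t3,t4,t7},{t4,t6,t7}} A3={{t1},{t4},{t6},{t7},{t1,t4},{t1,t5},{t2,t7},{t3,t4},{t3,t7},{t4,t5},{t4,t6},{t4,t7},{t6,t7},{t1,t4,t5},{t3,t4,t7},{t4,t6,t7}}
  A12={{t2,t5}} A13={{t1},{t1,t4},{t1,t5},{t4,t5},{t1,t4,t5}} A23={{t6},{t2,t7},{t3,t4},{t3,t7},{t4,t6},{t6,t7},{t3,t4,t7},{t4,t6,t7}}
C dims 3,3; δ0: rk 2, SNF 1^2
Ȟ^0: (3−2)−0=1 ⇒ Z
Ȟ^1: (3−0)−2=1 ⇒ Z
Ȟ^2: (0−0)−0=0 ⇒ 0


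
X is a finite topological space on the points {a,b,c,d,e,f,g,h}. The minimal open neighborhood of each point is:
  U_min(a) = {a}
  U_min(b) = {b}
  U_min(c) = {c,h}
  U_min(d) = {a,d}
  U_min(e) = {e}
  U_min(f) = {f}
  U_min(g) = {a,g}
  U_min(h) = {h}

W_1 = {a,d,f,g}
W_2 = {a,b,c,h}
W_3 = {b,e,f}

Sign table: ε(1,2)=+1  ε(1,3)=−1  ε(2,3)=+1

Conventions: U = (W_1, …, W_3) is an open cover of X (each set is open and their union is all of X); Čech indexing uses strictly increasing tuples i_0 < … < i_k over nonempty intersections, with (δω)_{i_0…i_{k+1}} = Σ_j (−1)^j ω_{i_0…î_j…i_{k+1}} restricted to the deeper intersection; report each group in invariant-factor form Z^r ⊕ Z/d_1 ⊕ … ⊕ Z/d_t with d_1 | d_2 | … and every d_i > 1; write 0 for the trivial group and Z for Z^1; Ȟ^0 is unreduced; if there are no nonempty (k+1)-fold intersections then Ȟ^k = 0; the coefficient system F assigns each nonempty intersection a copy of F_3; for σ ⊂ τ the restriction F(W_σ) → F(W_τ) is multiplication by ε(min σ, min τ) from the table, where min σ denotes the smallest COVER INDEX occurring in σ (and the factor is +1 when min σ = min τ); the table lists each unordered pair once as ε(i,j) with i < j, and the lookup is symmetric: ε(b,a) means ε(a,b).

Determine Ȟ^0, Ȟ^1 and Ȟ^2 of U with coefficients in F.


Ȟ^0(U;F) ≅ 0, Ȟ^1(U;F) ≅ 0 and Ȟ^2(U;F) ≅ 0

nonempty overlaps:
  W12={a} W13={f} W23={b}
C dims 3,3; δ0: rk_F3 3
degree 0: 3−3−0 = 0 → Ȟ^0 ≅ 0
degree 1: 3−0−3 = 0 → Ȟ^1 ≅ 0
degree 2: 0−0−0 = 0 → Ȟ^2 ≅ 0


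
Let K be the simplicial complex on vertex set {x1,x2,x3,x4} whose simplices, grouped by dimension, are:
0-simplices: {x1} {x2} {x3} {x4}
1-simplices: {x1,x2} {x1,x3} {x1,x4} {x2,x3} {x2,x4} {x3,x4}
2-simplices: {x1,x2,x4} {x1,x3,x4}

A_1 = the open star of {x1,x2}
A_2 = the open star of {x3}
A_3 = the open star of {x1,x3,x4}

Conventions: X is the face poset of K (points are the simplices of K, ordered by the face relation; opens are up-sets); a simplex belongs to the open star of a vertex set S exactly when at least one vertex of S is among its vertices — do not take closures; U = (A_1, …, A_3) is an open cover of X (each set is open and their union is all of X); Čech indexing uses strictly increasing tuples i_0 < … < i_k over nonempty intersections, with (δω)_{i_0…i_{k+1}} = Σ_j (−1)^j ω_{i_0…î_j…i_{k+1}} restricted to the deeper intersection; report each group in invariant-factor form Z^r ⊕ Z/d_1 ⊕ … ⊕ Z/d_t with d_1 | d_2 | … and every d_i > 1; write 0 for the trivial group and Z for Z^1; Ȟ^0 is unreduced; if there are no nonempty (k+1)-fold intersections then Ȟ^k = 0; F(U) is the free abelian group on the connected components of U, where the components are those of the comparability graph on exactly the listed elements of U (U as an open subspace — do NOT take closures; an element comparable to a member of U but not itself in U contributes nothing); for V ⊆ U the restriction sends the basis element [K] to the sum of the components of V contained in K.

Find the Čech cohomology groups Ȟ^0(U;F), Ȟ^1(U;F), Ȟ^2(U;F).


intersection data:
  A1={{x1},{x2},{x1,x2},{x1,x3},{x1,x4},{x2,x3},{x2,x4},{x1,x2,x4},{x1,x3,x4}} A2={{x3},{x1,x3},{x2,x3},{x3,x4},{x1,x3,x4}} A3={{x1},{x3},{x4},{x1,x2},{x1,x3},{x1,x4},{x2,x3},{x2,x4},{x3,x4},{x1,x2,x4},{x1,x3,x4}}
  A12={{x1,x3},{x2,x3},{x1,x3,x4}} A13={{x1},{x1,x2},{x1,x3},{x1,x4},{x2,x3},{x2,x4},{x1,x2,x4},{x1,x3,x4}} A23={{x3},{x1,x3},{x2,x3},{x3,x4},{x1,x3,x4}}
  A123={{x1,x3},{x2,x3},{x1,x3,x4}}
components per intersection:
  A1: {{x1},{x2},{x1,x2},{x1,x3},{x1,x4},{x2,x3},{x2,x4},{x1,x2,x4},{x1,x3,x4}}
  A2: {{x3},{x1,x3},{x2,x3},{x3,x4},{x1,x3,x4}}
  A3: {{x1},{x3},{x4},{x1,x2},{x1,x3},{x1,x4},{x2,x3},{x2,x4},{x3,x4},{x1,x2,x4},{x1,x3,x4}}
  A12: {{x1,x3},{x1,x3,x4}} {{x2,x3}}
  A13: {{x1},{x1,x2},{x1,x3},{x1,x4},{x2,x4},{x1,x2,x4},{x1,x3,x4}} {{x2,x3}}
  A23: {{x3},{x1,x3},{x2,x3},{x3,x4},{x1,x3,x4}}
  A123: {{x1,x3},{x1,x3,x4}} {{x2,x3}}
C dims 3,5,2; δ0: rk 2, SNF 1^2; δ1: rk 2, SNF 1^2
Ȟ^0 = (3 − 2) − 0 = 1, so Ȟ^0 ≅ Z
Ȟ^1 = (5 − 2) − 2 = 1, so Ȟ^1 ≅ Z
Ȟ^2 = (2 − 0) − 2 = 0, so Ȟ^2 ≅ 0

Ȟ^0(U;F) ≅ Z, Ȟ^1(U;F) ≅ Z and Ȟ^2(U;F) ≅ 0


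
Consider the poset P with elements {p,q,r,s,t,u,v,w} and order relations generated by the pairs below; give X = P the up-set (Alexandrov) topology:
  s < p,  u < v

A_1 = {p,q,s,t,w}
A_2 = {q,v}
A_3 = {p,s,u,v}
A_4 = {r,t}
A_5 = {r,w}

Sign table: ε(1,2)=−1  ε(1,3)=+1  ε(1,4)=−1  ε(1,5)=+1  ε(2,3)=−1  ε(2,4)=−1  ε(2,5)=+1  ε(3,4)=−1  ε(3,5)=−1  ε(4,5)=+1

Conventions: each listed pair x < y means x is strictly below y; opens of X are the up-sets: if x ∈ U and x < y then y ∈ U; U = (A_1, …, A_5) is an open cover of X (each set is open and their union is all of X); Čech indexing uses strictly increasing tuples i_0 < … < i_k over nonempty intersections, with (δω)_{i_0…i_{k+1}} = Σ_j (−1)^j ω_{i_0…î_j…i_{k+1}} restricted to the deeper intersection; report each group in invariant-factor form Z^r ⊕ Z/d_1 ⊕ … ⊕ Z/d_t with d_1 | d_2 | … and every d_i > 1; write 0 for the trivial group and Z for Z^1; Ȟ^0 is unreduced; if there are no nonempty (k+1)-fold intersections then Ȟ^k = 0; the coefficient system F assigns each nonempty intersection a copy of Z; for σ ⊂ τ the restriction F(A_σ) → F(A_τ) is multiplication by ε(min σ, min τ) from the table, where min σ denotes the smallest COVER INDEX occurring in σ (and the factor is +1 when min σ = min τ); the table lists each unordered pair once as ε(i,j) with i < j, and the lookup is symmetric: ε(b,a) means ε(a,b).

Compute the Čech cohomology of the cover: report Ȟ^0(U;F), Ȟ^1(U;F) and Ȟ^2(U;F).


nerve of the cover:
  A12={q} A13={p,s} A14={t} A15={w} A23={v} A45={r}
C dims 5,6; δ0: rk 5, SNF 1^4·2
Ȟ^0 = (5 − 5) − 0 = 0, so Ȟ^0 ≅ 0
Ȟ^1 = (6 − 0) − 5 = 1 plus torsion [2], so Ȟ^1 ≅ Z ⊕ Z/2
Ȟ^2 = (0 − 0) − 0 = 0, so Ȟ^2 ≅ 0

Ȟ^0 ≅ 0,  Ȟ^1 ≅ Z ⊕ Z/2,  Ȟ^2 ≅ 0


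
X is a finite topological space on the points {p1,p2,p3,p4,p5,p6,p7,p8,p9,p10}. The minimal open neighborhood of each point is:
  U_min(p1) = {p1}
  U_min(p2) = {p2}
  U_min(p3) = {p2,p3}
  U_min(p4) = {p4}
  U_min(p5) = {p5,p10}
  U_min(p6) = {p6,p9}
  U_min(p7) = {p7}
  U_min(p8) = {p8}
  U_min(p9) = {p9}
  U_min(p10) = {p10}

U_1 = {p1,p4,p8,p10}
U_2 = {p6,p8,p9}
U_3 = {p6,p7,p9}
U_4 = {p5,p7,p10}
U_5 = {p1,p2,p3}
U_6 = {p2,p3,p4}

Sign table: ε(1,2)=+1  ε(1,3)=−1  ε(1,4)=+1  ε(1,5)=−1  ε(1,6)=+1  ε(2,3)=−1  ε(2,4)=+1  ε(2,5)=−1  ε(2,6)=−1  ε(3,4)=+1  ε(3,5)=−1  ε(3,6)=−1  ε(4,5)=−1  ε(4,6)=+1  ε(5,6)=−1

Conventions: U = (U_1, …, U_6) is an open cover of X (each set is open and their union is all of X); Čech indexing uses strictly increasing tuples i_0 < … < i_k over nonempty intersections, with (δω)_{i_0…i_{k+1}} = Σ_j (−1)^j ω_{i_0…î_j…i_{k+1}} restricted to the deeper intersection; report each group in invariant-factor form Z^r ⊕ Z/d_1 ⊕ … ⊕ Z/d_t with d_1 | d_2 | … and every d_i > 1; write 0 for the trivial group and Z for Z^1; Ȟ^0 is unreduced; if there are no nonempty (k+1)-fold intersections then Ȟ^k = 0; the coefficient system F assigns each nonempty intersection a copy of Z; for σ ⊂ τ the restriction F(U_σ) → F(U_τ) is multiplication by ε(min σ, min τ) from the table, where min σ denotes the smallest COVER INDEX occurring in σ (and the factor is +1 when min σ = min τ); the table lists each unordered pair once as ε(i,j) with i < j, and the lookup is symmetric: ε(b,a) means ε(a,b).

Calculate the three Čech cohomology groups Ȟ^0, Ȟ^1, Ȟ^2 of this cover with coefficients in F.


nonempty intersections:
  U12={p8} U14={p10} U15={p1} U16={p4} U23={p6,p9} U34={p7} U56={p2,p3}
C dims 6,7; δ0: rk 6, SNF 1^5·2
Ȟ^0: (6−6)−0=0 ⇒ 0
Ȟ^1: (7−0)−6=1 plus torsion [2] ⇒ Z ⊕ Z/2
Ȟ^2: (0−0)−0=0 ⇒ 0

Ȟ^0 ≅ 0, Ȟ^1 ≅ Z ⊕ Z/2 and Ȟ^2 ≅ 0


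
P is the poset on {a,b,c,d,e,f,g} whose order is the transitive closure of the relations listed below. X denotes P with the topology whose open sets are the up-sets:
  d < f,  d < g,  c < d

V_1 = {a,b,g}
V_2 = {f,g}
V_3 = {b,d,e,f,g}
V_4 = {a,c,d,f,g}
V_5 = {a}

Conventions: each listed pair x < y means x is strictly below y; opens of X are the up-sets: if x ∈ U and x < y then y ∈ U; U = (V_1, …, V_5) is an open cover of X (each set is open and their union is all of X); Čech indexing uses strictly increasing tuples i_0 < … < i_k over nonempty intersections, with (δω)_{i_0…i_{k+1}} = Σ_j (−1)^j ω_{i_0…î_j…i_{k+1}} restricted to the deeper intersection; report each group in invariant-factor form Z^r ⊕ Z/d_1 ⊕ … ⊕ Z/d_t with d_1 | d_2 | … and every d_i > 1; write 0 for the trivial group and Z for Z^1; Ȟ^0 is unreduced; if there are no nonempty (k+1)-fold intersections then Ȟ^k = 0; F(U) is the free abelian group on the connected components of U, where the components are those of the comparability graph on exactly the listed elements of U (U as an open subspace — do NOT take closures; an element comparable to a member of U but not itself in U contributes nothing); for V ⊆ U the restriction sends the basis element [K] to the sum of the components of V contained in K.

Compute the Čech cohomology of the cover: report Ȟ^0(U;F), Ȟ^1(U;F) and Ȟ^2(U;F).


nonempty overlaps:
  V12={g} V13={b,g} V14={a,g} V15={a} V23={f,g} V24={f,g} V34={d,f,g} V45={a}
  V123={g} V124={g} V134={g} V145={a} V234={f,g}
  V1234={g}
components per intersection:
  V1: {a} {b} {g}
  V2: {f} {g}
  V3: {b} {d,f,g} {e}
  V4: {a} {c,d,f,g}
  V5: {a}
  V12: {g}
  V13: {b} {g}
  V14: {a} {g}
  V15: {a}
  V23: {f} {g}
  V24: {f} {g}
  V34: {d,f,g}
  V45: {a}
  V123: {g}
  V124: {g}
  V134: {g}
  V145: {a}
  V234: {f} {g}
  V1234: {g}
C dims 11,12,6,1; δ0: rk 7, SNF 1^7; δ1: rk 5, SNF 1^5; δ2: rk 1, SNF 1^1
degree 0: 11−7−0 = 4 → Ȟ^0 ≅ Z^4
degree 1: 12−5−7 = 0 → Ȟ^1 ≅ 0
degree 2: 6−1−5 = 0 → Ȟ^2 ≅ 0

Ȟ^0 = Z^4,  Ȟ^1 = 0,  Ȟ^2 = 0


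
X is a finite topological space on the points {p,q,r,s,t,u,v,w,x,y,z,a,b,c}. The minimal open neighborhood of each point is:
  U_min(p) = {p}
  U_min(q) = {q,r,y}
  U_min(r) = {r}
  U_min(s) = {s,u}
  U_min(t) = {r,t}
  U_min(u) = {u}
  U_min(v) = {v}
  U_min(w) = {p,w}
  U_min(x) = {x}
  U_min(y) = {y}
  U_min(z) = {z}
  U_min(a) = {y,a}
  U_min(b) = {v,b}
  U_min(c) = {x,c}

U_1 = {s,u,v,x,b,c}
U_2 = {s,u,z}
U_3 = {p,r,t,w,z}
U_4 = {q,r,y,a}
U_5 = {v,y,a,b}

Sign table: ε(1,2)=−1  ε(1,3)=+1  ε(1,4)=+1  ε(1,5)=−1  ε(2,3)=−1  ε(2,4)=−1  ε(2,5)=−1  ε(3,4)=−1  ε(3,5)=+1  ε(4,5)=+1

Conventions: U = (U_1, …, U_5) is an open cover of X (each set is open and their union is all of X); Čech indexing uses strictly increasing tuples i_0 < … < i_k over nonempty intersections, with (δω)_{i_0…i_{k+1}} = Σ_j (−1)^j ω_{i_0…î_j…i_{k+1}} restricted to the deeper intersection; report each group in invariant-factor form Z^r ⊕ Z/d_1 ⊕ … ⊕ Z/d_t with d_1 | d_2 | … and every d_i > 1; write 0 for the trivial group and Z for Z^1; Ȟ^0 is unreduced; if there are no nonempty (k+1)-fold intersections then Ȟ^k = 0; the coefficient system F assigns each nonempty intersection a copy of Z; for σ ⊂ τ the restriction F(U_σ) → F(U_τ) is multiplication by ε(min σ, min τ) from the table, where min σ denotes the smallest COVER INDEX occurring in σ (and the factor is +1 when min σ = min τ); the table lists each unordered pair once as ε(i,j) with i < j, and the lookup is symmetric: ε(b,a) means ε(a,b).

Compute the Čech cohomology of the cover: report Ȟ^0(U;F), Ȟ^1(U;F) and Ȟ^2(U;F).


Ȟ^0 = Z, Ȟ^1 = Z and Ȟ^2 = 0

intersection data:
  U12={s,u} U15={v,b} U23={z} U34={r} U45={y,a}
C dims 5,5; δ0: rk 4, SNF 1^4
Ȟ^0 = (5 − 4) − 0 = 1, so Ȟ^0 ≅ Z
Ȟ^1 = (5 − 0) − 4 = 1, so Ȟ^1 ≅ Z
Ȟ^2 = (0 − 0) − 0 = 0, so Ȟ^2 ≅ 0


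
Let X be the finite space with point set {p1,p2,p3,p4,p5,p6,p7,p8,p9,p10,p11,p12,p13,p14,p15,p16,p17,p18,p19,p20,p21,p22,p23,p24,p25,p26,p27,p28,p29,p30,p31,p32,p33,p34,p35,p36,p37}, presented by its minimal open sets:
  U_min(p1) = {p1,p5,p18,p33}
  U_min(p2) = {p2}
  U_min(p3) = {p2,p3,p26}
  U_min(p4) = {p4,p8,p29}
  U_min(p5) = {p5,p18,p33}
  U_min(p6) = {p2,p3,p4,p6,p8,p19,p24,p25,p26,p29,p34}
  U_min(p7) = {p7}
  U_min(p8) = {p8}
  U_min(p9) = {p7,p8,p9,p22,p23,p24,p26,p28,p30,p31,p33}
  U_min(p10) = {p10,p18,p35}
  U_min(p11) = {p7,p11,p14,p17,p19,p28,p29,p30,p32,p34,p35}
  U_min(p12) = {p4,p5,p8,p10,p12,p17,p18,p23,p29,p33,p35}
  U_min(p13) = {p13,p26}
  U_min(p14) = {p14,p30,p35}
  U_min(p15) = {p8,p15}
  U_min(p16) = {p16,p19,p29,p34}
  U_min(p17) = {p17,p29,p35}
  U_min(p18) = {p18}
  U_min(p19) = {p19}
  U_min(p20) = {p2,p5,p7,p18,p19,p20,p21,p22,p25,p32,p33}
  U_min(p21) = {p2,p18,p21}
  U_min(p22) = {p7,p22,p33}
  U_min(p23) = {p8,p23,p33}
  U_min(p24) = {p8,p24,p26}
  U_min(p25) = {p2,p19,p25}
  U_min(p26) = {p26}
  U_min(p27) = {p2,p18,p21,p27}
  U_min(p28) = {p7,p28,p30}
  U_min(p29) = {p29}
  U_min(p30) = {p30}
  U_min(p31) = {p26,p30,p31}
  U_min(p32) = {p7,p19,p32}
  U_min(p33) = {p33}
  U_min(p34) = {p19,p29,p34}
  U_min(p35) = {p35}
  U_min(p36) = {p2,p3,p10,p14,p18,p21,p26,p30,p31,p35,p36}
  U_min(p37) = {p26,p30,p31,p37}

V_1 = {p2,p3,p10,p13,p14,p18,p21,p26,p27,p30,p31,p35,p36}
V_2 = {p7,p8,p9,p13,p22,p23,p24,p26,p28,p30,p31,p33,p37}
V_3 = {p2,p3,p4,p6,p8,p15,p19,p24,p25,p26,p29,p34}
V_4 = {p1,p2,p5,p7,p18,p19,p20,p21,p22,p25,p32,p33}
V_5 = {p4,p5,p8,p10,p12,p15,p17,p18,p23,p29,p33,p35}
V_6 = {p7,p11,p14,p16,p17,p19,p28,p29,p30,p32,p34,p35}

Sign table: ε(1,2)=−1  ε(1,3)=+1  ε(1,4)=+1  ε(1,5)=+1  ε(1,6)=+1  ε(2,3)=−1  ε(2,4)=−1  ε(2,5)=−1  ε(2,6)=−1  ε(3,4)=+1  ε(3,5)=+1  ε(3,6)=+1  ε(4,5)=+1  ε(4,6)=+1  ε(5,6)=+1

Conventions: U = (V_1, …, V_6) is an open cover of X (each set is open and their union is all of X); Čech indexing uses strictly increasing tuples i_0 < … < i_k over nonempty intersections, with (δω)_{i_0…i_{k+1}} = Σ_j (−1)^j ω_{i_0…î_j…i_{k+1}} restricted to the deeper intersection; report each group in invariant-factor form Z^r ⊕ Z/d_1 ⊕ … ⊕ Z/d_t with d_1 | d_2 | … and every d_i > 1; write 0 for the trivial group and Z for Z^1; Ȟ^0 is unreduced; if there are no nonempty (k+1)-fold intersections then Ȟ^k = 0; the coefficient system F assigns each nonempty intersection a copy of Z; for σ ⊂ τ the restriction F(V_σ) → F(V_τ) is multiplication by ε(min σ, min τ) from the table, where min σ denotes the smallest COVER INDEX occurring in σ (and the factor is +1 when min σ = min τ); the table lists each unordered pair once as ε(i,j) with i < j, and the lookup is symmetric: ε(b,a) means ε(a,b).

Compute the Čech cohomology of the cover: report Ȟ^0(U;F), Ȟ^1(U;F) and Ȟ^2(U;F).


nerve simplices:
  V12={p13,p26,p30,p31} V13={p2,p3,p26} V14={p2,p18,p21} V15={p10,p18,p35} V16={p14,p30,p35} V23={p8,p24,p26} V24={p7,p22,p33} V25={p8,p23,p33} V26={p7,p28,p30} V34={p2,p19,p25} V35={p4,p8,p15,p29} V36={p19,p29,p34} V45={p5,p18,p33} V46={p7,p19,p32} V56={p17,p29,p35}
  V123={p26} V126={p30} V134={p2} V145={p18} V156={p35} V235={p8} V245={p33} V246={p7} V346={p19} V356={p29}
C dims 6,15,10; δ0: rk 5, SNF 1^5; δ1: rk 10, SNF 1^9·2
degree 0: 6−5−0 = 1 → Ȟ^0 ≅ Z
degree 1: 15−10−5 = 0 → Ȟ^1 ≅ 0
degree 2: 10−0−10 = 0 plus torsion [2] → Ȟ^2 ≅ Z/2

Ȟ^0(U;F) ≅ Z,  Ȟ^1(U;F) ≅ 0,  Ȟ^2(U;F) ≅ Z/2


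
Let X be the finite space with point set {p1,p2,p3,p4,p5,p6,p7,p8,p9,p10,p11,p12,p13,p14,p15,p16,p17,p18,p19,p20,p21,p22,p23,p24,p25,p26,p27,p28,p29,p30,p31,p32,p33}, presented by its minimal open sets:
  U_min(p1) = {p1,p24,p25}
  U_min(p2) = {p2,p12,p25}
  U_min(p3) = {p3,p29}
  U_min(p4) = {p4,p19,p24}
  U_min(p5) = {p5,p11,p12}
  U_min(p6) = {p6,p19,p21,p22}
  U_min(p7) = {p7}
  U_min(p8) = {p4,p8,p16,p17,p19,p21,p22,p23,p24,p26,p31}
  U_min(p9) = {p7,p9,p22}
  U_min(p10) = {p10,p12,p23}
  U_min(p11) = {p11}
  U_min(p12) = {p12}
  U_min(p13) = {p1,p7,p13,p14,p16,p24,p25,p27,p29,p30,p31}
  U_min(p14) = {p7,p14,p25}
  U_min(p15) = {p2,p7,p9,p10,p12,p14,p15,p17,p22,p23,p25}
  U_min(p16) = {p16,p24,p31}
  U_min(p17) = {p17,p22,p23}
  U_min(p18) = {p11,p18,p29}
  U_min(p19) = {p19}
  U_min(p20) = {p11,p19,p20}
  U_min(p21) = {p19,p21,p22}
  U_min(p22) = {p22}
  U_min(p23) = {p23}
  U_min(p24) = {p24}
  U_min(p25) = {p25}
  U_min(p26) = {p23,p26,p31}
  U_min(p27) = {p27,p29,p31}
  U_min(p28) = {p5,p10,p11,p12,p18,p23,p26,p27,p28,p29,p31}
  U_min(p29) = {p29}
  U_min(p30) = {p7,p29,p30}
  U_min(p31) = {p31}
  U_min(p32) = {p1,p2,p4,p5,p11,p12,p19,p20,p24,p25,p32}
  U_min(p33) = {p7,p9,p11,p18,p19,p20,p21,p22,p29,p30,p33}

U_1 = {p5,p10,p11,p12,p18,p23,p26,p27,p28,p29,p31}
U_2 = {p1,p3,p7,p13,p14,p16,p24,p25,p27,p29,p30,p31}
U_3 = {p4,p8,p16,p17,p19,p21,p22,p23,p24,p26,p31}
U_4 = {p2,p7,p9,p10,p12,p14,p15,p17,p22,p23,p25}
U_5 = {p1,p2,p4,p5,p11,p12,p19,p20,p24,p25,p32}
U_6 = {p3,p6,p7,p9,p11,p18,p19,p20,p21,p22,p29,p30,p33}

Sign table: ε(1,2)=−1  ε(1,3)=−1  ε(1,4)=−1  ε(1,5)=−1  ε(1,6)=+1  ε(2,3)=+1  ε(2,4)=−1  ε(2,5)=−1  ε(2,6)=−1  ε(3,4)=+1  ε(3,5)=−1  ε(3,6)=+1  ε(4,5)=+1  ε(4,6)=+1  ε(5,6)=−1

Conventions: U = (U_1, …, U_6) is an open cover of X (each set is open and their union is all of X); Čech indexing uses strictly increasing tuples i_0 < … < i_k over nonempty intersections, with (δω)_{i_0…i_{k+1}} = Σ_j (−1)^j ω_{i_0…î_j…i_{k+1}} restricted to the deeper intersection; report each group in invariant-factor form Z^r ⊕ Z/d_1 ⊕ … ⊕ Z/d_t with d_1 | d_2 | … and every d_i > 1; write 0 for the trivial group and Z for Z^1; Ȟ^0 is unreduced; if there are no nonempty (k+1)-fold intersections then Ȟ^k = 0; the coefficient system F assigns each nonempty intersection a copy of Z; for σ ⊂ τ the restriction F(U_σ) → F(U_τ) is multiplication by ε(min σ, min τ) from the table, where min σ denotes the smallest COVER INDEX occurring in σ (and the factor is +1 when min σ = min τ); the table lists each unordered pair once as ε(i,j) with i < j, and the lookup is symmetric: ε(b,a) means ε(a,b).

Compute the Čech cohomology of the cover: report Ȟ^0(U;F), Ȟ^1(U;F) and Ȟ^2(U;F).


nerve simplices:
  U12={p27,p29,p31} U13={p23,p26,p31} U14={p10,p12,p23} U15={p5,p11,p12} U16={p11,p18,p29} U23={p16,p24,p31} U24={p7,p14,p25} U25={p1,p24,p25} U26={p3,p7,p29,p30} U34={p17,p22,p23} U35={p4,p19,p24} U36={p19,p21,p22} U45={p2,p12,p25} U46={p7,p9,p22} U56={p11,p19,p20}
  U123={p31} U126={p29} U134={p23} U145={p12} U156={p11} U235={p24} U245={p25} U246={p7} U346={p22} U356={p19}
C dims 6,15,10; δ0: rk 6, SNF 1^5·2; δ1: rk 9, SNF 1^9
degree 0: 6−6−0 = 0 → Ȟ^0 ≅ 0
degree 1: 15−9−6 = 0 plus torsion [2] → Ȟ^1 ≅ Z/2
degree 2: 10−0−9 = 1 → Ȟ^2 ≅ Z

Ȟ^0(U;F) ≅ 0; Ȟ^1(U;F) ≅ Z/2; Ȟ^2(U;F) ≅ Z


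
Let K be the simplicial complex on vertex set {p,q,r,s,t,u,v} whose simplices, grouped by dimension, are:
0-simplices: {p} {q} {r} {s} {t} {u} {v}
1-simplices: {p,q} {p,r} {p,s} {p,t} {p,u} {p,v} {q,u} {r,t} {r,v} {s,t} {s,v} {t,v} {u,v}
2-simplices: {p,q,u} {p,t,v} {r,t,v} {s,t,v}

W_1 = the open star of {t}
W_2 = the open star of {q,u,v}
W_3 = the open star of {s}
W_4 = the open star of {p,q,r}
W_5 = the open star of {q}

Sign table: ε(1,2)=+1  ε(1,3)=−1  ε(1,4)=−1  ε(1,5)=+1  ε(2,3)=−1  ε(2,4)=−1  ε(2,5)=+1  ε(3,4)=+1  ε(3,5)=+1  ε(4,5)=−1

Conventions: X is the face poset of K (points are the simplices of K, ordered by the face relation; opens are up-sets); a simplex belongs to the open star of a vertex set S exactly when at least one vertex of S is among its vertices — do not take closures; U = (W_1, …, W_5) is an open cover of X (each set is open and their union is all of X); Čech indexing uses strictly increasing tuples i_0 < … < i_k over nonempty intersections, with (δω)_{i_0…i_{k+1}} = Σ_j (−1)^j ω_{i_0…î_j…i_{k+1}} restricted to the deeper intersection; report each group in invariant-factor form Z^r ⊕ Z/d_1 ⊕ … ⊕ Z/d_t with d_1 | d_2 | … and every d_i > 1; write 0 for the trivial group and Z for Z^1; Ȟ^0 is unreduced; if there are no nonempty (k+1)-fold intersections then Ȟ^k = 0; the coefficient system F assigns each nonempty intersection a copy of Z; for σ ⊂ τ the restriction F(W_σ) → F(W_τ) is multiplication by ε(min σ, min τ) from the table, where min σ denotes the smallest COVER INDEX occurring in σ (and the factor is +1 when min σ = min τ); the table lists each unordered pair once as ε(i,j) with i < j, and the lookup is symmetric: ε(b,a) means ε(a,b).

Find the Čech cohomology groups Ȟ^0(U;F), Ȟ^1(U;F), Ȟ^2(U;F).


Ȟ^0 ≅ Z,  Ȟ^1 ≅ Z,  Ȟ^2 ≅ 0

nerve of the cover:
  W1={{t},{p,t},{r,t},{s,t},{t,v},{p,t,v},{r,t,v},{s,t,v}} W2={{q},{u},{v},{p,q},{p,u},{p,v},{q,u},{r,v},{s,v},{t,v},{u,v},{p,q,u},{p,t,v},{r,t,v},{s,t,v}} W3={{s},{p,s},{s,t},{s,v},{s,t,v}} W4={{p},{q},{r},{p,q},{p,r},{p,s},{p,t},{p,u},{p,v},{q,u},{r,t},{r,v},{p,q,u},{p,t,v},{r,t,v}} W5={{q},{p,q},{q,u},{p,q,u}}
  W12={{t,v},{p,t,v},{r,t,v},{s,t,v}} W13={{s,t},{s,t,v}} W14={{p,t},{r,t},{p,t,v},{r,t,v}} W23={{s,v},{s,t,v}} W24={{q},{p,q},{p,u},{p,v},{q,u},{r,v},{p,q,u},{p,t,v},{r,t,v}} W25={{q},{p,q},{q,u},{p,q,u}} W34={{p,s}} W45={{q},{p,q},{q,u},{p,q,u}}
  W123={{s,t,v}} W124={{p,t,v},{r,t,v}} W245={{q},{p,q},{q,u},{p,q,u}}
C dims 5,8,3; δ0: rk 4, SNF 1^4; δ1: rk 3, SNF 1^3
Ȟ^0 = (5 − 4) − 0 = 1, so Ȟ^0 ≅ Z
Ȟ^1 = (8 − 3) − 4 = 1, so Ȟ^1 ≅ Z
Ȟ^2 = (3 − 0) − 3 = 0, so Ȟ^2 ≅ 0


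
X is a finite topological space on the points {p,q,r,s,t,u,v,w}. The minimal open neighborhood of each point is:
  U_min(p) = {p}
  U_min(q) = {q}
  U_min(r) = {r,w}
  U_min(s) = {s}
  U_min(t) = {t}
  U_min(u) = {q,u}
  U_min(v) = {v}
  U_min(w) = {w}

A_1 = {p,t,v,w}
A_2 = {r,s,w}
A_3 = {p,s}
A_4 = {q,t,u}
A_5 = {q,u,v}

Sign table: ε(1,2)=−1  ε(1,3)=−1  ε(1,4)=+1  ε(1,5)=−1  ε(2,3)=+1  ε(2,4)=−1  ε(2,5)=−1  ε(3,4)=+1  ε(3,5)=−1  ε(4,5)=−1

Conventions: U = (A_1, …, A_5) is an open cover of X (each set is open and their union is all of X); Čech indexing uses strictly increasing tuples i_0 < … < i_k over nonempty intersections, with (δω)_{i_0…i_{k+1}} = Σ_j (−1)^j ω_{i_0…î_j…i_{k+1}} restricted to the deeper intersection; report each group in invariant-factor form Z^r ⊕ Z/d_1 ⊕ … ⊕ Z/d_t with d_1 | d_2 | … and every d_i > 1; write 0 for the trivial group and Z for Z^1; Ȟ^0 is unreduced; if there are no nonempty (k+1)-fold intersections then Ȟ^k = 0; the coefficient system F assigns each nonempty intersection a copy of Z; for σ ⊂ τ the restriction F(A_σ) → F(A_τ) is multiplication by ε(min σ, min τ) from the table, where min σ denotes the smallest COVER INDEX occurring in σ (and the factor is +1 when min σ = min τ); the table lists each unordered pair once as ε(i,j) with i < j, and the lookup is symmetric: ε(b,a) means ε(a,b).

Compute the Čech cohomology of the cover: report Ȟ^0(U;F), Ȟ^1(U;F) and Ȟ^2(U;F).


Ȟ^0 ≅ Z; Ȟ^1 ≅ Z^2; Ȟ^2 ≅ 0

nonempty intersections:
  A12={w} A13={p} A14={t} A15={v} A23={s} A45={q,u}
C dims 5,6; δ0: rk 4, SNF 1^4
Ȟ^0: (5−4)−0=1 ⇒ Z
Ȟ^1: (6−0)−4=2 ⇒ Z^2
Ȟ^2: (0−0)−0=0 ⇒ 0


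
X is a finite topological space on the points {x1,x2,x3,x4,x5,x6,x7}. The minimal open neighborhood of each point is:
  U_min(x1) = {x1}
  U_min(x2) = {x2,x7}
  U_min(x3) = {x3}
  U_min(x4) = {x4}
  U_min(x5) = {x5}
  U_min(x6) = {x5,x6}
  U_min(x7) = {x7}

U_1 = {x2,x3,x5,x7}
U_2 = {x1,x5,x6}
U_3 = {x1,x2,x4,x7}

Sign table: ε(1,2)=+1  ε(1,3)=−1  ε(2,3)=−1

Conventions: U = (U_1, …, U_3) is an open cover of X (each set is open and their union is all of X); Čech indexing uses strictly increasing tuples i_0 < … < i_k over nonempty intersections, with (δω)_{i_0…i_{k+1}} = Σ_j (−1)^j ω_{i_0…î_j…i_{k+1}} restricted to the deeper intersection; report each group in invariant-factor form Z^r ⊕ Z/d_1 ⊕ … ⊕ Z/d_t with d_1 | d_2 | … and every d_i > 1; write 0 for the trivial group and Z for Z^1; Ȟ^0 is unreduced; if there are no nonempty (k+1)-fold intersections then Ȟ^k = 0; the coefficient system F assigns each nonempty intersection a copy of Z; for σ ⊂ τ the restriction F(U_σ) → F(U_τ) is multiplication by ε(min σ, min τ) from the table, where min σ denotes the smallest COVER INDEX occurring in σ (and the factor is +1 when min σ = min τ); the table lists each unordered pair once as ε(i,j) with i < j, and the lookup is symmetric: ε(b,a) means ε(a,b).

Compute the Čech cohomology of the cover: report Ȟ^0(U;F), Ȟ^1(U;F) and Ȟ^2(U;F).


Ȟ^0 ≅ Z,  Ȟ^1 ≅ Z,  Ȟ^2 ≅ 0

nonempty overlaps:
  U12={x5} U13={x2,x7} U23={x1}
C dims 3,3; δ0: rk 2, SNF 1^2
degree 0: 3−2−0 = 1 → Ȟ^0 ≅ Z
degree 1: 3−0−2 = 1 → Ȟ^1 ≅ Z
degree 2: 0−0−0 = 0 → Ȟ^2 ≅ 0


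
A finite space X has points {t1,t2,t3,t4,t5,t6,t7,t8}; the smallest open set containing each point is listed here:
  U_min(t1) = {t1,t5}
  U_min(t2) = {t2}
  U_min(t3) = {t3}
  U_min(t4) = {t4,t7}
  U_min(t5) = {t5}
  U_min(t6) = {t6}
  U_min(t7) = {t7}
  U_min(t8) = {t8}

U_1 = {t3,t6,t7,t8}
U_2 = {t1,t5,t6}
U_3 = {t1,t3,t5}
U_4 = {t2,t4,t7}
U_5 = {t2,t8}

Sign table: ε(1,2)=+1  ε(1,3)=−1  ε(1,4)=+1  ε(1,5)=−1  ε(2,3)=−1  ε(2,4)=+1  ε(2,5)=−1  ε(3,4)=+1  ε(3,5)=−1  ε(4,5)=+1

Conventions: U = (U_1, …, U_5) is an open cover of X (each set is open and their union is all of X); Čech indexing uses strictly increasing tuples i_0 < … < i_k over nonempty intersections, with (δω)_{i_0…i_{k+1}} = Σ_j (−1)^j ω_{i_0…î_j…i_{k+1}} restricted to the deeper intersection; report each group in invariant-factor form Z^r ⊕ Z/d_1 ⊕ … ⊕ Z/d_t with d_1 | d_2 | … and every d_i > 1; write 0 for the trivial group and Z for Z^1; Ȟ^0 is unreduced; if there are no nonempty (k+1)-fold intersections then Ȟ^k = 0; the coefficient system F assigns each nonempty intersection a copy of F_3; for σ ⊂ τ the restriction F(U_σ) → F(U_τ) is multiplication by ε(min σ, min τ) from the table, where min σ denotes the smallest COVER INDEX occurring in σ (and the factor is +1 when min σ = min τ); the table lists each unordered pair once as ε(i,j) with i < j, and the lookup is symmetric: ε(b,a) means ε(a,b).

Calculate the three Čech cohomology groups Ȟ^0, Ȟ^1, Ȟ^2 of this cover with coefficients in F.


nonempty overlaps:
  U12={t6} U13={t3} U14={t7} U15={t8} U23={t1,t5} U45={t2}
C dims 5,6; δ0: rk_F3 5
degree 0: 5−5−0 = 0 → Ȟ^0 ≅ 0
degree 1: 6−0−5 = 1 → Ȟ^1 ≅ Z/3
degree 2: 0−0−0 = 0 → Ȟ^2 ≅ 0

Ȟ^0 = 0, Ȟ^1 = Z/3 and Ȟ^2 = 0


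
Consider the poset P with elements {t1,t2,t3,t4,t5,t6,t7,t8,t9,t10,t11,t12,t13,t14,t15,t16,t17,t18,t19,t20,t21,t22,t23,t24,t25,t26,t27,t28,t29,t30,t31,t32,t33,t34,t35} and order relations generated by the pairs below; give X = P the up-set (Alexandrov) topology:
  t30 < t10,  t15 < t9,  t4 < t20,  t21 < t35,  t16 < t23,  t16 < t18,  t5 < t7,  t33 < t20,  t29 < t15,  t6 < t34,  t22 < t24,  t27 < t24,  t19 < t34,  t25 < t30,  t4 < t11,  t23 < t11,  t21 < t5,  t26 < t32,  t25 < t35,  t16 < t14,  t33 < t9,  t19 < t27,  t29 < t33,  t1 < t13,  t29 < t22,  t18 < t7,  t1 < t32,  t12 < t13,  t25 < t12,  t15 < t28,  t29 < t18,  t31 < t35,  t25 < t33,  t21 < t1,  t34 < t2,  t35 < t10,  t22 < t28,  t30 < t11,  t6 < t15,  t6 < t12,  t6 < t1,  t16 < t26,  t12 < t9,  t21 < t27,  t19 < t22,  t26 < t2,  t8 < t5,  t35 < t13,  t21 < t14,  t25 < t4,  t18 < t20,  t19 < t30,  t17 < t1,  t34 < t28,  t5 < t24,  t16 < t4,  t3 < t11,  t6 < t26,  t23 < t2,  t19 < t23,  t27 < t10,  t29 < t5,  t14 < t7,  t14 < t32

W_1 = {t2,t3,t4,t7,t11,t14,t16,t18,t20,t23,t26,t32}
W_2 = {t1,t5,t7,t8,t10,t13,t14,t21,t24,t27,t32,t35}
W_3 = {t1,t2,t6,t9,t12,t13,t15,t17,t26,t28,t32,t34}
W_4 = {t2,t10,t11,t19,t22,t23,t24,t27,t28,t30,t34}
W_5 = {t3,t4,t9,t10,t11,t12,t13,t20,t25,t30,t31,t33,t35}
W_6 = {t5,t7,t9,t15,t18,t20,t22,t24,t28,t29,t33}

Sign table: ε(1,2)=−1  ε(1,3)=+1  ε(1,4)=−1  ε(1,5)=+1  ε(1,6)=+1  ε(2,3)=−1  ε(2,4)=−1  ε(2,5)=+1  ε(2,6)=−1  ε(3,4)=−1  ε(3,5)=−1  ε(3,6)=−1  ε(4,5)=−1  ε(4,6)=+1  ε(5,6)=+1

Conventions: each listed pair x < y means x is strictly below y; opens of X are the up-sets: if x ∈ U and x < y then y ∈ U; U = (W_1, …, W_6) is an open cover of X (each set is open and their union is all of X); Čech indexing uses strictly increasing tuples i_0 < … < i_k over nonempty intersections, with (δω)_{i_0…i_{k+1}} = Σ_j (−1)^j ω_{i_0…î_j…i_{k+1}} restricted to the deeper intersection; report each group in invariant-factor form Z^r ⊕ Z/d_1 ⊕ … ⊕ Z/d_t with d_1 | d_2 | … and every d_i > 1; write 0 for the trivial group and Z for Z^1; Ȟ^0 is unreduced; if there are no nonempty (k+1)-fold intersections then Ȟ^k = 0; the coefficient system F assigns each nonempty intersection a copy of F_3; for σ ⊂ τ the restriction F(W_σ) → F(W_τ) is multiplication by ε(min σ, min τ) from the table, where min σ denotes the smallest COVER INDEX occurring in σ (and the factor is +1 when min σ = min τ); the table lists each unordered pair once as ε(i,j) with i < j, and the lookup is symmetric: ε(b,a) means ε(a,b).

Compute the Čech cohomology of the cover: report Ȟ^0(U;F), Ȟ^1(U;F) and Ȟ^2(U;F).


Ȟ^0 = 0, Ȟ^1 = 0, Ȟ^2 = Z/3

nonempty overlaps:
  W12={t7,t14,t32} W13={t2,t26,t32} W14={t2,t11,t23} W15={t3,t4,t11,t20} W16={t7,t18,t20} W23={t1,t13,t32} W24={t10,t24,t27} W25={t10,t13,t35} W26={t5,t7,t24} W34={t2,t28,t34} W35={t9,t12,t13} W36={t9,t15,t28} W45={t10,t11,t30} W46={t22,t24,t28} W56={t9,t20,t33}
  W123={t32} W126={t7} W134={t2} W145={t11} W156={t20} W235={t13} W245={t10} W246={t24} W346={t28} W356={t9}
C dims 6,15,10; δ0: rk_F3 6; δ1: rk_F3 9
degree 0: 6−6−0 = 0 → Ȟ^0 ≅ 0
degree 1: 15−9−6 = 0 → Ȟ^1 ≅ 0
degree 2: 10−0−9 = 1 → Ȟ^2 ≅ Z/3
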